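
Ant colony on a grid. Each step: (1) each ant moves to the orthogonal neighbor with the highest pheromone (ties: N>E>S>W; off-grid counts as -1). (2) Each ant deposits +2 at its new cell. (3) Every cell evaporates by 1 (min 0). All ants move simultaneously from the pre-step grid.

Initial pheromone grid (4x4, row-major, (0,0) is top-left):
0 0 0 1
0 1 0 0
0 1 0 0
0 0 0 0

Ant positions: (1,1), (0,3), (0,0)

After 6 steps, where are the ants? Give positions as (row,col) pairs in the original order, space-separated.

Step 1: ant0:(1,1)->S->(2,1) | ant1:(0,3)->S->(1,3) | ant2:(0,0)->E->(0,1)
  grid max=2 at (2,1)
Step 2: ant0:(2,1)->N->(1,1) | ant1:(1,3)->N->(0,3) | ant2:(0,1)->E->(0,2)
  grid max=1 at (0,2)
Step 3: ant0:(1,1)->S->(2,1) | ant1:(0,3)->W->(0,2) | ant2:(0,2)->E->(0,3)
  grid max=2 at (0,2)
Step 4: ant0:(2,1)->N->(1,1) | ant1:(0,2)->E->(0,3) | ant2:(0,3)->W->(0,2)
  grid max=3 at (0,2)
Step 5: ant0:(1,1)->S->(2,1) | ant1:(0,3)->W->(0,2) | ant2:(0,2)->E->(0,3)
  grid max=4 at (0,2)
Step 6: ant0:(2,1)->N->(1,1) | ant1:(0,2)->E->(0,3) | ant2:(0,3)->W->(0,2)
  grid max=5 at (0,2)

(1,1) (0,3) (0,2)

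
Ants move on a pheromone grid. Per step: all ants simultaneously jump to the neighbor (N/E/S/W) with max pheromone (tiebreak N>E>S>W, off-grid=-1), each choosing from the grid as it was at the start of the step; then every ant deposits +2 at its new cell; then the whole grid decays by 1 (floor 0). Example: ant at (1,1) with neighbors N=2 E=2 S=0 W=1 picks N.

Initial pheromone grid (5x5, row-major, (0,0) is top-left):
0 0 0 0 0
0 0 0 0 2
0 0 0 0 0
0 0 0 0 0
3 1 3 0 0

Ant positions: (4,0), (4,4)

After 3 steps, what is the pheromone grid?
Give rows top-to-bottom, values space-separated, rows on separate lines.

After step 1: ants at (4,1),(3,4)
  0 0 0 0 0
  0 0 0 0 1
  0 0 0 0 0
  0 0 0 0 1
  2 2 2 0 0
After step 2: ants at (4,2),(2,4)
  0 0 0 0 0
  0 0 0 0 0
  0 0 0 0 1
  0 0 0 0 0
  1 1 3 0 0
After step 3: ants at (4,1),(1,4)
  0 0 0 0 0
  0 0 0 0 1
  0 0 0 0 0
  0 0 0 0 0
  0 2 2 0 0

0 0 0 0 0
0 0 0 0 1
0 0 0 0 0
0 0 0 0 0
0 2 2 0 0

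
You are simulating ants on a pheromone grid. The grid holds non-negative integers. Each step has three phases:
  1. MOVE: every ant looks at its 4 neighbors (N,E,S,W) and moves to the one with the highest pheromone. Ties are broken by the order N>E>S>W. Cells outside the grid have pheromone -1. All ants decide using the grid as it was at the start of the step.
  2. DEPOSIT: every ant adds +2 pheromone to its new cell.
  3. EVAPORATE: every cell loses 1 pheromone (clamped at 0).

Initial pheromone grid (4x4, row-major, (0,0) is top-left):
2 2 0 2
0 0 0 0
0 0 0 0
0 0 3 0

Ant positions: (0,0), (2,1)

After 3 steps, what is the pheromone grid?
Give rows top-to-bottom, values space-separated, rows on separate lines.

After step 1: ants at (0,1),(1,1)
  1 3 0 1
  0 1 0 0
  0 0 0 0
  0 0 2 0
After step 2: ants at (1,1),(0,1)
  0 4 0 0
  0 2 0 0
  0 0 0 0
  0 0 1 0
After step 3: ants at (0,1),(1,1)
  0 5 0 0
  0 3 0 0
  0 0 0 0
  0 0 0 0

0 5 0 0
0 3 0 0
0 0 0 0
0 0 0 0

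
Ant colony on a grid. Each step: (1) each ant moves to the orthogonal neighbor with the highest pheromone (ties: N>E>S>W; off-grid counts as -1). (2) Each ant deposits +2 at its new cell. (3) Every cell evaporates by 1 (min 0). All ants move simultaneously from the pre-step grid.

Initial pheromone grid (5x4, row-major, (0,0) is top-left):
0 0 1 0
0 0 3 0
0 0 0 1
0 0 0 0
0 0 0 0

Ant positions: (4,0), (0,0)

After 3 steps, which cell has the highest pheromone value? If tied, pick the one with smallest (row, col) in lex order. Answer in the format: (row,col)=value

Step 1: ant0:(4,0)->N->(3,0) | ant1:(0,0)->E->(0,1)
  grid max=2 at (1,2)
Step 2: ant0:(3,0)->N->(2,0) | ant1:(0,1)->E->(0,2)
  grid max=1 at (0,2)
Step 3: ant0:(2,0)->N->(1,0) | ant1:(0,2)->S->(1,2)
  grid max=2 at (1,2)
Final grid:
  0 0 0 0
  1 0 2 0
  0 0 0 0
  0 0 0 0
  0 0 0 0
Max pheromone 2 at (1,2)

Answer: (1,2)=2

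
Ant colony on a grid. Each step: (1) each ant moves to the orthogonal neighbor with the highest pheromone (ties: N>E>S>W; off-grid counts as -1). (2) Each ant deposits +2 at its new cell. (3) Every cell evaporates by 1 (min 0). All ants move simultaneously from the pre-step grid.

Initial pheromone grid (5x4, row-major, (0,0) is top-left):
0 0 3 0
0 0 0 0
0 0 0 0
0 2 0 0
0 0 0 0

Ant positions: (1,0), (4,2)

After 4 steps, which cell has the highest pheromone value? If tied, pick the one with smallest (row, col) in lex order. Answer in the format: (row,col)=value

Step 1: ant0:(1,0)->N->(0,0) | ant1:(4,2)->N->(3,2)
  grid max=2 at (0,2)
Step 2: ant0:(0,0)->E->(0,1) | ant1:(3,2)->W->(3,1)
  grid max=2 at (3,1)
Step 3: ant0:(0,1)->E->(0,2) | ant1:(3,1)->N->(2,1)
  grid max=2 at (0,2)
Step 4: ant0:(0,2)->E->(0,3) | ant1:(2,1)->S->(3,1)
  grid max=2 at (3,1)
Final grid:
  0 0 1 1
  0 0 0 0
  0 0 0 0
  0 2 0 0
  0 0 0 0
Max pheromone 2 at (3,1)

Answer: (3,1)=2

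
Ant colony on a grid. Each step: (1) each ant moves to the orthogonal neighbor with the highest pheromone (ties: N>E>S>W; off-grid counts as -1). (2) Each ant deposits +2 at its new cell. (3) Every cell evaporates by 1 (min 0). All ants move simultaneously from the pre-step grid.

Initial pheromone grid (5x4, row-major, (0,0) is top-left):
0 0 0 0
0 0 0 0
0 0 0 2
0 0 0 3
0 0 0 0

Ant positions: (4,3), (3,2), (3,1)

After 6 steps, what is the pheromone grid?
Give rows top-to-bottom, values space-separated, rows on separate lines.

After step 1: ants at (3,3),(3,3),(2,1)
  0 0 0 0
  0 0 0 0
  0 1 0 1
  0 0 0 6
  0 0 0 0
After step 2: ants at (2,3),(2,3),(1,1)
  0 0 0 0
  0 1 0 0
  0 0 0 4
  0 0 0 5
  0 0 0 0
After step 3: ants at (3,3),(3,3),(0,1)
  0 1 0 0
  0 0 0 0
  0 0 0 3
  0 0 0 8
  0 0 0 0
After step 4: ants at (2,3),(2,3),(0,2)
  0 0 1 0
  0 0 0 0
  0 0 0 6
  0 0 0 7
  0 0 0 0
After step 5: ants at (3,3),(3,3),(0,3)
  0 0 0 1
  0 0 0 0
  0 0 0 5
  0 0 0 10
  0 0 0 0
After step 6: ants at (2,3),(2,3),(1,3)
  0 0 0 0
  0 0 0 1
  0 0 0 8
  0 0 0 9
  0 0 0 0

0 0 0 0
0 0 0 1
0 0 0 8
0 0 0 9
0 0 0 0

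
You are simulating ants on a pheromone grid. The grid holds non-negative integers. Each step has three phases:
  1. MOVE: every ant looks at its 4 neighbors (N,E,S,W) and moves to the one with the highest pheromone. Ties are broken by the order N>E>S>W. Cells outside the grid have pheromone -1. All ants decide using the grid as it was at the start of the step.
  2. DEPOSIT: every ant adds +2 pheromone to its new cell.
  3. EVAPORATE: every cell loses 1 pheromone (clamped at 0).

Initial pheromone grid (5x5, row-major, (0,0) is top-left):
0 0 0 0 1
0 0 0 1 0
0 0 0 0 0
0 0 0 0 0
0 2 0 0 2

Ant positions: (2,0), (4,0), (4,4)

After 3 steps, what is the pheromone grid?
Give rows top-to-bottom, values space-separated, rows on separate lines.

After step 1: ants at (1,0),(4,1),(3,4)
  0 0 0 0 0
  1 0 0 0 0
  0 0 0 0 0
  0 0 0 0 1
  0 3 0 0 1
After step 2: ants at (0,0),(3,1),(4,4)
  1 0 0 0 0
  0 0 0 0 0
  0 0 0 0 0
  0 1 0 0 0
  0 2 0 0 2
After step 3: ants at (0,1),(4,1),(3,4)
  0 1 0 0 0
  0 0 0 0 0
  0 0 0 0 0
  0 0 0 0 1
  0 3 0 0 1

0 1 0 0 0
0 0 0 0 0
0 0 0 0 0
0 0 0 0 1
0 3 0 0 1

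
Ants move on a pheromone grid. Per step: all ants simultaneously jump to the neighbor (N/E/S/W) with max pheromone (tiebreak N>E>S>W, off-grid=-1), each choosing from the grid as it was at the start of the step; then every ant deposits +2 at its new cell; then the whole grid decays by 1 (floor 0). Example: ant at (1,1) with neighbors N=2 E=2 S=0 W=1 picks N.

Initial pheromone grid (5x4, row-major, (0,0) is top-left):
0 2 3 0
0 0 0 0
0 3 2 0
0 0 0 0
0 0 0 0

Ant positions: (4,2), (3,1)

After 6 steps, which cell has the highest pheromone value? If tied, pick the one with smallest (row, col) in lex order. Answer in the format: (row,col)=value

Answer: (2,2)=8

Derivation:
Step 1: ant0:(4,2)->N->(3,2) | ant1:(3,1)->N->(2,1)
  grid max=4 at (2,1)
Step 2: ant0:(3,2)->N->(2,2) | ant1:(2,1)->E->(2,2)
  grid max=4 at (2,2)
Step 3: ant0:(2,2)->W->(2,1) | ant1:(2,2)->W->(2,1)
  grid max=6 at (2,1)
Step 4: ant0:(2,1)->E->(2,2) | ant1:(2,1)->E->(2,2)
  grid max=6 at (2,2)
Step 5: ant0:(2,2)->W->(2,1) | ant1:(2,2)->W->(2,1)
  grid max=8 at (2,1)
Step 6: ant0:(2,1)->E->(2,2) | ant1:(2,1)->E->(2,2)
  grid max=8 at (2,2)
Final grid:
  0 0 0 0
  0 0 0 0
  0 7 8 0
  0 0 0 0
  0 0 0 0
Max pheromone 8 at (2,2)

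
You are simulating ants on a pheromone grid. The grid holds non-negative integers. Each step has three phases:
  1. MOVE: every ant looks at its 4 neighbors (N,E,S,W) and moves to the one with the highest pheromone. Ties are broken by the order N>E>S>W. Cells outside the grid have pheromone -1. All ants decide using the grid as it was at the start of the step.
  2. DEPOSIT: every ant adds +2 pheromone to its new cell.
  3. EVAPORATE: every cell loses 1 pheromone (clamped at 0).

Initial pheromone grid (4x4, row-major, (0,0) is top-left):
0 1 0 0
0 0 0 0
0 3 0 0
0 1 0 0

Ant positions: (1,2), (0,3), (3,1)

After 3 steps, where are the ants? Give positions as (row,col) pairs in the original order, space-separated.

Step 1: ant0:(1,2)->N->(0,2) | ant1:(0,3)->S->(1,3) | ant2:(3,1)->N->(2,1)
  grid max=4 at (2,1)
Step 2: ant0:(0,2)->E->(0,3) | ant1:(1,3)->N->(0,3) | ant2:(2,1)->N->(1,1)
  grid max=3 at (0,3)
Step 3: ant0:(0,3)->S->(1,3) | ant1:(0,3)->S->(1,3) | ant2:(1,1)->S->(2,1)
  grid max=4 at (2,1)

(1,3) (1,3) (2,1)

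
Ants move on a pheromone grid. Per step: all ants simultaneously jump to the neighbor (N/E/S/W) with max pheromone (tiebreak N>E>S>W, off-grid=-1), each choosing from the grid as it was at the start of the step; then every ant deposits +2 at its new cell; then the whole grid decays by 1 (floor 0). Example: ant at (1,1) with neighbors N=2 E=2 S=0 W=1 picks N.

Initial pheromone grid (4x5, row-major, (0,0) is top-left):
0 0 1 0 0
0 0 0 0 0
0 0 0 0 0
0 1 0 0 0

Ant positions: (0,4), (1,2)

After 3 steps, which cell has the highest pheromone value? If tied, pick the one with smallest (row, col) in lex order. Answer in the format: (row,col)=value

Step 1: ant0:(0,4)->S->(1,4) | ant1:(1,2)->N->(0,2)
  grid max=2 at (0,2)
Step 2: ant0:(1,4)->N->(0,4) | ant1:(0,2)->E->(0,3)
  grid max=1 at (0,2)
Step 3: ant0:(0,4)->W->(0,3) | ant1:(0,3)->E->(0,4)
  grid max=2 at (0,3)
Final grid:
  0 0 0 2 2
  0 0 0 0 0
  0 0 0 0 0
  0 0 0 0 0
Max pheromone 2 at (0,3)

Answer: (0,3)=2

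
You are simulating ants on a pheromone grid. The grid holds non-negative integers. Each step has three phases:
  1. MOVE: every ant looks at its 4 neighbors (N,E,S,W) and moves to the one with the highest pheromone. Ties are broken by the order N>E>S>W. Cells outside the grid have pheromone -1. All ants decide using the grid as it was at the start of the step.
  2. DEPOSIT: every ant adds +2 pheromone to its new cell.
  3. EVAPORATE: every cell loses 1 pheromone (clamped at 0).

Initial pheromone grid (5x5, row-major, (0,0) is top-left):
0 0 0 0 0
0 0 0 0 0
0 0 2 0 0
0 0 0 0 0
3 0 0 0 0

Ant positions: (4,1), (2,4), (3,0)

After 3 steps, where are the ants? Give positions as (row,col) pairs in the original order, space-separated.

Step 1: ant0:(4,1)->W->(4,0) | ant1:(2,4)->N->(1,4) | ant2:(3,0)->S->(4,0)
  grid max=6 at (4,0)
Step 2: ant0:(4,0)->N->(3,0) | ant1:(1,4)->N->(0,4) | ant2:(4,0)->N->(3,0)
  grid max=5 at (4,0)
Step 3: ant0:(3,0)->S->(4,0) | ant1:(0,4)->S->(1,4) | ant2:(3,0)->S->(4,0)
  grid max=8 at (4,0)

(4,0) (1,4) (4,0)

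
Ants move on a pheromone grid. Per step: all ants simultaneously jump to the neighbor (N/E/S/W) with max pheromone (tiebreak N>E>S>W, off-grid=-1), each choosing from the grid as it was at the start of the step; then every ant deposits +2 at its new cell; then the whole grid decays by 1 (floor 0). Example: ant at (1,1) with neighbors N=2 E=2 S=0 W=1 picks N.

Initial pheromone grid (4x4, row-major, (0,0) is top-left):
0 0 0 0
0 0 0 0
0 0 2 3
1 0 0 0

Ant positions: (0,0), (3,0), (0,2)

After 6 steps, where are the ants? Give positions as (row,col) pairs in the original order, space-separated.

Step 1: ant0:(0,0)->E->(0,1) | ant1:(3,0)->N->(2,0) | ant2:(0,2)->E->(0,3)
  grid max=2 at (2,3)
Step 2: ant0:(0,1)->E->(0,2) | ant1:(2,0)->N->(1,0) | ant2:(0,3)->S->(1,3)
  grid max=1 at (0,2)
Step 3: ant0:(0,2)->E->(0,3) | ant1:(1,0)->N->(0,0) | ant2:(1,3)->S->(2,3)
  grid max=2 at (2,3)
Step 4: ant0:(0,3)->S->(1,3) | ant1:(0,0)->E->(0,1) | ant2:(2,3)->N->(1,3)
  grid max=3 at (1,3)
Step 5: ant0:(1,3)->S->(2,3) | ant1:(0,1)->E->(0,2) | ant2:(1,3)->S->(2,3)
  grid max=4 at (2,3)
Step 6: ant0:(2,3)->N->(1,3) | ant1:(0,2)->E->(0,3) | ant2:(2,3)->N->(1,3)
  grid max=5 at (1,3)

(1,3) (0,3) (1,3)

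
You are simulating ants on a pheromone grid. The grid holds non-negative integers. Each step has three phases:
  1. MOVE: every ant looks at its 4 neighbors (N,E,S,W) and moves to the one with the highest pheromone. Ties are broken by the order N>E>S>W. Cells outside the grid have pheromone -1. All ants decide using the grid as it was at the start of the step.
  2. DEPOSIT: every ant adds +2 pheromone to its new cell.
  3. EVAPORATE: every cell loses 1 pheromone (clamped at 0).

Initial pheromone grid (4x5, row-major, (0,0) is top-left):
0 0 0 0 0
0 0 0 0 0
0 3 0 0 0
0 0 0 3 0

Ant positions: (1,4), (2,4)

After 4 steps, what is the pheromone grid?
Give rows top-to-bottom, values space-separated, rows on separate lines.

After step 1: ants at (0,4),(1,4)
  0 0 0 0 1
  0 0 0 0 1
  0 2 0 0 0
  0 0 0 2 0
After step 2: ants at (1,4),(0,4)
  0 0 0 0 2
  0 0 0 0 2
  0 1 0 0 0
  0 0 0 1 0
After step 3: ants at (0,4),(1,4)
  0 0 0 0 3
  0 0 0 0 3
  0 0 0 0 0
  0 0 0 0 0
After step 4: ants at (1,4),(0,4)
  0 0 0 0 4
  0 0 0 0 4
  0 0 0 0 0
  0 0 0 0 0

0 0 0 0 4
0 0 0 0 4
0 0 0 0 0
0 0 0 0 0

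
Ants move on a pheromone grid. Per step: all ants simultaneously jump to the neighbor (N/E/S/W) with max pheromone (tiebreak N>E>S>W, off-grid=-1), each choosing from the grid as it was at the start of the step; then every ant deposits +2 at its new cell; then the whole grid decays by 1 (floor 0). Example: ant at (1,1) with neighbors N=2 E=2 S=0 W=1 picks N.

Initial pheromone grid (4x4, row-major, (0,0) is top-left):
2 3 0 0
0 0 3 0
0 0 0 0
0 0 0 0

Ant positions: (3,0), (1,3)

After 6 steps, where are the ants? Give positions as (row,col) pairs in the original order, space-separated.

Step 1: ant0:(3,0)->N->(2,0) | ant1:(1,3)->W->(1,2)
  grid max=4 at (1,2)
Step 2: ant0:(2,0)->N->(1,0) | ant1:(1,2)->N->(0,2)
  grid max=3 at (1,2)
Step 3: ant0:(1,0)->N->(0,0) | ant1:(0,2)->S->(1,2)
  grid max=4 at (1,2)
Step 4: ant0:(0,0)->E->(0,1) | ant1:(1,2)->N->(0,2)
  grid max=3 at (1,2)
Step 5: ant0:(0,1)->E->(0,2) | ant1:(0,2)->S->(1,2)
  grid max=4 at (1,2)
Step 6: ant0:(0,2)->S->(1,2) | ant1:(1,2)->N->(0,2)
  grid max=5 at (1,2)

(1,2) (0,2)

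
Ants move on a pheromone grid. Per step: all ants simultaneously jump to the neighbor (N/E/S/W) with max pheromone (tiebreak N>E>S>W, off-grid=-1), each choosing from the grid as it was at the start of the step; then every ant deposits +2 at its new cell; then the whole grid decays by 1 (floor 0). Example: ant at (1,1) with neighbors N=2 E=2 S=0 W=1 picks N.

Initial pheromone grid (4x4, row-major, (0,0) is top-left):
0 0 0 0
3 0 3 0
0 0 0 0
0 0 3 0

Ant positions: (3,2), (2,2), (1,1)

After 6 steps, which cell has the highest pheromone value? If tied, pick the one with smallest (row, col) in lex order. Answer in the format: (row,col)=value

Step 1: ant0:(3,2)->N->(2,2) | ant1:(2,2)->N->(1,2) | ant2:(1,1)->E->(1,2)
  grid max=6 at (1,2)
Step 2: ant0:(2,2)->N->(1,2) | ant1:(1,2)->S->(2,2) | ant2:(1,2)->S->(2,2)
  grid max=7 at (1,2)
Step 3: ant0:(1,2)->S->(2,2) | ant1:(2,2)->N->(1,2) | ant2:(2,2)->N->(1,2)
  grid max=10 at (1,2)
Step 4: ant0:(2,2)->N->(1,2) | ant1:(1,2)->S->(2,2) | ant2:(1,2)->S->(2,2)
  grid max=11 at (1,2)
Step 5: ant0:(1,2)->S->(2,2) | ant1:(2,2)->N->(1,2) | ant2:(2,2)->N->(1,2)
  grid max=14 at (1,2)
Step 6: ant0:(2,2)->N->(1,2) | ant1:(1,2)->S->(2,2) | ant2:(1,2)->S->(2,2)
  grid max=15 at (1,2)
Final grid:
  0 0 0 0
  0 0 15 0
  0 0 12 0
  0 0 0 0
Max pheromone 15 at (1,2)

Answer: (1,2)=15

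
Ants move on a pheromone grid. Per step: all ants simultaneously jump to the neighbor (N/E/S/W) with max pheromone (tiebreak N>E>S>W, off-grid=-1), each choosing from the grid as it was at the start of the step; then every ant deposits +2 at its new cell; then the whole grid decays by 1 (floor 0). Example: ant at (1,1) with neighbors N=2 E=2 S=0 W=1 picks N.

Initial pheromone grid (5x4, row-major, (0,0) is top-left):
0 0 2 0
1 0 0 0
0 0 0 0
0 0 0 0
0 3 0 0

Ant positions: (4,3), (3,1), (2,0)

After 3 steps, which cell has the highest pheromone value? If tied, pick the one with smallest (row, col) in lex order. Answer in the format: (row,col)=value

Answer: (4,1)=4

Derivation:
Step 1: ant0:(4,3)->N->(3,3) | ant1:(3,1)->S->(4,1) | ant2:(2,0)->N->(1,0)
  grid max=4 at (4,1)
Step 2: ant0:(3,3)->N->(2,3) | ant1:(4,1)->N->(3,1) | ant2:(1,0)->N->(0,0)
  grid max=3 at (4,1)
Step 3: ant0:(2,3)->N->(1,3) | ant1:(3,1)->S->(4,1) | ant2:(0,0)->S->(1,0)
  grid max=4 at (4,1)
Final grid:
  0 0 0 0
  2 0 0 1
  0 0 0 0
  0 0 0 0
  0 4 0 0
Max pheromone 4 at (4,1)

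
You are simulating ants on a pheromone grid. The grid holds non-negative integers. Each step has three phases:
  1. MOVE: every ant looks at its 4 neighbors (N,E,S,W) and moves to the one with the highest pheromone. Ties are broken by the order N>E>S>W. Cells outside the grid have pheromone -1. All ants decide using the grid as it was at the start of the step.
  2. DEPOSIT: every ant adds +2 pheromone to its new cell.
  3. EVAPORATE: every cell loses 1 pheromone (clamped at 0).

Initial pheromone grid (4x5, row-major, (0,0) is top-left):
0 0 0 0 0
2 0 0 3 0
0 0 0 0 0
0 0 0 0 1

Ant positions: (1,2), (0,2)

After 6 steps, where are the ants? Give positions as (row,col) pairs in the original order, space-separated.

Step 1: ant0:(1,2)->E->(1,3) | ant1:(0,2)->E->(0,3)
  grid max=4 at (1,3)
Step 2: ant0:(1,3)->N->(0,3) | ant1:(0,3)->S->(1,3)
  grid max=5 at (1,3)
Step 3: ant0:(0,3)->S->(1,3) | ant1:(1,3)->N->(0,3)
  grid max=6 at (1,3)
Step 4: ant0:(1,3)->N->(0,3) | ant1:(0,3)->S->(1,3)
  grid max=7 at (1,3)
Step 5: ant0:(0,3)->S->(1,3) | ant1:(1,3)->N->(0,3)
  grid max=8 at (1,3)
Step 6: ant0:(1,3)->N->(0,3) | ant1:(0,3)->S->(1,3)
  grid max=9 at (1,3)

(0,3) (1,3)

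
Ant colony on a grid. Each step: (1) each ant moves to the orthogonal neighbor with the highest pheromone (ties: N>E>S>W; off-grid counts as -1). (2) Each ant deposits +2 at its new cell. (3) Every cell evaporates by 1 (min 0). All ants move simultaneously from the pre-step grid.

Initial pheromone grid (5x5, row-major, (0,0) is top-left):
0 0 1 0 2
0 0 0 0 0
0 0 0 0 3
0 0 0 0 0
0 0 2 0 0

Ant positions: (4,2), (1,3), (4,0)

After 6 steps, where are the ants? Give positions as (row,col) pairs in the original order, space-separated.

Step 1: ant0:(4,2)->N->(3,2) | ant1:(1,3)->N->(0,3) | ant2:(4,0)->N->(3,0)
  grid max=2 at (2,4)
Step 2: ant0:(3,2)->S->(4,2) | ant1:(0,3)->E->(0,4) | ant2:(3,0)->N->(2,0)
  grid max=2 at (0,4)
Step 3: ant0:(4,2)->N->(3,2) | ant1:(0,4)->S->(1,4) | ant2:(2,0)->N->(1,0)
  grid max=1 at (0,4)
Step 4: ant0:(3,2)->S->(4,2) | ant1:(1,4)->N->(0,4) | ant2:(1,0)->N->(0,0)
  grid max=2 at (0,4)
Step 5: ant0:(4,2)->N->(3,2) | ant1:(0,4)->S->(1,4) | ant2:(0,0)->E->(0,1)
  grid max=1 at (0,1)
Step 6: ant0:(3,2)->S->(4,2) | ant1:(1,4)->N->(0,4) | ant2:(0,1)->E->(0,2)
  grid max=2 at (0,4)

(4,2) (0,4) (0,2)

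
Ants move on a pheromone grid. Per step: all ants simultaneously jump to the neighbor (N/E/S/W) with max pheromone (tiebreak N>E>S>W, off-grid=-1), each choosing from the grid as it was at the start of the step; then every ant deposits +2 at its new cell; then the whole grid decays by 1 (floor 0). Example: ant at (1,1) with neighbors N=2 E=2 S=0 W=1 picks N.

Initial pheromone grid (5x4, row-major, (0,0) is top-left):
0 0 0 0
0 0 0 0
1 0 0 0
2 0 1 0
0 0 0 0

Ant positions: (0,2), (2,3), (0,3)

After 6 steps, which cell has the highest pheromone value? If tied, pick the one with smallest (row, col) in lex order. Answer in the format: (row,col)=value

Answer: (0,3)=12

Derivation:
Step 1: ant0:(0,2)->E->(0,3) | ant1:(2,3)->N->(1,3) | ant2:(0,3)->S->(1,3)
  grid max=3 at (1,3)
Step 2: ant0:(0,3)->S->(1,3) | ant1:(1,3)->N->(0,3) | ant2:(1,3)->N->(0,3)
  grid max=4 at (0,3)
Step 3: ant0:(1,3)->N->(0,3) | ant1:(0,3)->S->(1,3) | ant2:(0,3)->S->(1,3)
  grid max=7 at (1,3)
Step 4: ant0:(0,3)->S->(1,3) | ant1:(1,3)->N->(0,3) | ant2:(1,3)->N->(0,3)
  grid max=8 at (0,3)
Step 5: ant0:(1,3)->N->(0,3) | ant1:(0,3)->S->(1,3) | ant2:(0,3)->S->(1,3)
  grid max=11 at (1,3)
Step 6: ant0:(0,3)->S->(1,3) | ant1:(1,3)->N->(0,3) | ant2:(1,3)->N->(0,3)
  grid max=12 at (0,3)
Final grid:
  0 0 0 12
  0 0 0 12
  0 0 0 0
  0 0 0 0
  0 0 0 0
Max pheromone 12 at (0,3)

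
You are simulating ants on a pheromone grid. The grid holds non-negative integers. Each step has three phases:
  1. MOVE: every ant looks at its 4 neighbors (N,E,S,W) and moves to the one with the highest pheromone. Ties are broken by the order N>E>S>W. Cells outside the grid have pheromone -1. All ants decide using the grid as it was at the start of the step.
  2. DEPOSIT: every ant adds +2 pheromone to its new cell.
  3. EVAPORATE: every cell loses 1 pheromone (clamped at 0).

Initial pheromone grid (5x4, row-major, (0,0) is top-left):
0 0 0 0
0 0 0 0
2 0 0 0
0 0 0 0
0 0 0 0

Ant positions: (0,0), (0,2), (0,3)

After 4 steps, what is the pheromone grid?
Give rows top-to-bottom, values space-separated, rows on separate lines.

After step 1: ants at (0,1),(0,3),(1,3)
  0 1 0 1
  0 0 0 1
  1 0 0 0
  0 0 0 0
  0 0 0 0
After step 2: ants at (0,2),(1,3),(0,3)
  0 0 1 2
  0 0 0 2
  0 0 0 0
  0 0 0 0
  0 0 0 0
After step 3: ants at (0,3),(0,3),(1,3)
  0 0 0 5
  0 0 0 3
  0 0 0 0
  0 0 0 0
  0 0 0 0
After step 4: ants at (1,3),(1,3),(0,3)
  0 0 0 6
  0 0 0 6
  0 0 0 0
  0 0 0 0
  0 0 0 0

0 0 0 6
0 0 0 6
0 0 0 0
0 0 0 0
0 0 0 0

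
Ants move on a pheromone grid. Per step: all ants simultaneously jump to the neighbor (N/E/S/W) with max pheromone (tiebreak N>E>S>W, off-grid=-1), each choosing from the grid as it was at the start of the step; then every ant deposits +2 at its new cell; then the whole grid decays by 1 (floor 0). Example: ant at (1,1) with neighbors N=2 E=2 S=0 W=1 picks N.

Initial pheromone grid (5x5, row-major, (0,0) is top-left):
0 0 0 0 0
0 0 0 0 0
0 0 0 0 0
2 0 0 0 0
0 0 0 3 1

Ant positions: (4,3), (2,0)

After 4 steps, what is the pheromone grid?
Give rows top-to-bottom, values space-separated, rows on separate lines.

After step 1: ants at (4,4),(3,0)
  0 0 0 0 0
  0 0 0 0 0
  0 0 0 0 0
  3 0 0 0 0
  0 0 0 2 2
After step 2: ants at (4,3),(2,0)
  0 0 0 0 0
  0 0 0 0 0
  1 0 0 0 0
  2 0 0 0 0
  0 0 0 3 1
After step 3: ants at (4,4),(3,0)
  0 0 0 0 0
  0 0 0 0 0
  0 0 0 0 0
  3 0 0 0 0
  0 0 0 2 2
After step 4: ants at (4,3),(2,0)
  0 0 0 0 0
  0 0 0 0 0
  1 0 0 0 0
  2 0 0 0 0
  0 0 0 3 1

0 0 0 0 0
0 0 0 0 0
1 0 0 0 0
2 0 0 0 0
0 0 0 3 1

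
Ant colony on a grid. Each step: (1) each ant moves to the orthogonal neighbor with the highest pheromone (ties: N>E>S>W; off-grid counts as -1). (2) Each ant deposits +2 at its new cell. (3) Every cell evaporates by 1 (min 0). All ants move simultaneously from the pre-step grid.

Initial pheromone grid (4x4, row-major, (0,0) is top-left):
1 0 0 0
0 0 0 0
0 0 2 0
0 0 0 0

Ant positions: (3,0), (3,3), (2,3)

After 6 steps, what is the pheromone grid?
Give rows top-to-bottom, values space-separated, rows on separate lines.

After step 1: ants at (2,0),(2,3),(2,2)
  0 0 0 0
  0 0 0 0
  1 0 3 1
  0 0 0 0
After step 2: ants at (1,0),(2,2),(2,3)
  0 0 0 0
  1 0 0 0
  0 0 4 2
  0 0 0 0
After step 3: ants at (0,0),(2,3),(2,2)
  1 0 0 0
  0 0 0 0
  0 0 5 3
  0 0 0 0
After step 4: ants at (0,1),(2,2),(2,3)
  0 1 0 0
  0 0 0 0
  0 0 6 4
  0 0 0 0
After step 5: ants at (0,2),(2,3),(2,2)
  0 0 1 0
  0 0 0 0
  0 0 7 5
  0 0 0 0
After step 6: ants at (0,3),(2,2),(2,3)
  0 0 0 1
  0 0 0 0
  0 0 8 6
  0 0 0 0

0 0 0 1
0 0 0 0
0 0 8 6
0 0 0 0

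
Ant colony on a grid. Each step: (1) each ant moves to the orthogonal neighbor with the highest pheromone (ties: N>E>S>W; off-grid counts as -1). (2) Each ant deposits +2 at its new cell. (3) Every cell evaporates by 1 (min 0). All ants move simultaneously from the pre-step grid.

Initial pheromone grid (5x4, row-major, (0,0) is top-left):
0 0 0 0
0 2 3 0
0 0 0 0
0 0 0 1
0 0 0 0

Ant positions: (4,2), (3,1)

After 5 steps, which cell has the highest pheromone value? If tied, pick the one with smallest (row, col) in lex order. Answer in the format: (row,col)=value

Step 1: ant0:(4,2)->N->(3,2) | ant1:(3,1)->N->(2,1)
  grid max=2 at (1,2)
Step 2: ant0:(3,2)->N->(2,2) | ant1:(2,1)->N->(1,1)
  grid max=2 at (1,1)
Step 3: ant0:(2,2)->N->(1,2) | ant1:(1,1)->E->(1,2)
  grid max=4 at (1,2)
Step 4: ant0:(1,2)->W->(1,1) | ant1:(1,2)->W->(1,1)
  grid max=4 at (1,1)
Step 5: ant0:(1,1)->E->(1,2) | ant1:(1,1)->E->(1,2)
  grid max=6 at (1,2)
Final grid:
  0 0 0 0
  0 3 6 0
  0 0 0 0
  0 0 0 0
  0 0 0 0
Max pheromone 6 at (1,2)

Answer: (1,2)=6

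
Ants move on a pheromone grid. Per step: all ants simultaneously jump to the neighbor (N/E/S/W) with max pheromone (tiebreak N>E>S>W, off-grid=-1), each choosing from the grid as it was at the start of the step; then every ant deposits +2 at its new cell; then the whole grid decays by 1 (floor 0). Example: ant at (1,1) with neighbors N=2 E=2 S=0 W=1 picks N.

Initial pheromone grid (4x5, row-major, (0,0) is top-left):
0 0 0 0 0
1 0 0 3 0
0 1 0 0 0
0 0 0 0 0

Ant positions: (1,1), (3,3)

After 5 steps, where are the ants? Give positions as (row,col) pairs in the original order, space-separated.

Step 1: ant0:(1,1)->S->(2,1) | ant1:(3,3)->N->(2,3)
  grid max=2 at (1,3)
Step 2: ant0:(2,1)->N->(1,1) | ant1:(2,3)->N->(1,3)
  grid max=3 at (1,3)
Step 3: ant0:(1,1)->S->(2,1) | ant1:(1,3)->N->(0,3)
  grid max=2 at (1,3)
Step 4: ant0:(2,1)->N->(1,1) | ant1:(0,3)->S->(1,3)
  grid max=3 at (1,3)
Step 5: ant0:(1,1)->S->(2,1) | ant1:(1,3)->N->(0,3)
  grid max=2 at (1,3)

(2,1) (0,3)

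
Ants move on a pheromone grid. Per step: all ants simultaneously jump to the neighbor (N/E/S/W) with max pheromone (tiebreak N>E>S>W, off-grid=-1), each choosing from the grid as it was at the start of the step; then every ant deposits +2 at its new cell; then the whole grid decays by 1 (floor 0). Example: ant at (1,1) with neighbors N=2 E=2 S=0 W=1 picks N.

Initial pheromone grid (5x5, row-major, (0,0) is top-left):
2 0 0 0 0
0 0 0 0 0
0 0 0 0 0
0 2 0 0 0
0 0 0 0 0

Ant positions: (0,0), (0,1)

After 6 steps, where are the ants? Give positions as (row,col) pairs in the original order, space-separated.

Step 1: ant0:(0,0)->E->(0,1) | ant1:(0,1)->W->(0,0)
  grid max=3 at (0,0)
Step 2: ant0:(0,1)->W->(0,0) | ant1:(0,0)->E->(0,1)
  grid max=4 at (0,0)
Step 3: ant0:(0,0)->E->(0,1) | ant1:(0,1)->W->(0,0)
  grid max=5 at (0,0)
Step 4: ant0:(0,1)->W->(0,0) | ant1:(0,0)->E->(0,1)
  grid max=6 at (0,0)
Step 5: ant0:(0,0)->E->(0,1) | ant1:(0,1)->W->(0,0)
  grid max=7 at (0,0)
Step 6: ant0:(0,1)->W->(0,0) | ant1:(0,0)->E->(0,1)
  grid max=8 at (0,0)

(0,0) (0,1)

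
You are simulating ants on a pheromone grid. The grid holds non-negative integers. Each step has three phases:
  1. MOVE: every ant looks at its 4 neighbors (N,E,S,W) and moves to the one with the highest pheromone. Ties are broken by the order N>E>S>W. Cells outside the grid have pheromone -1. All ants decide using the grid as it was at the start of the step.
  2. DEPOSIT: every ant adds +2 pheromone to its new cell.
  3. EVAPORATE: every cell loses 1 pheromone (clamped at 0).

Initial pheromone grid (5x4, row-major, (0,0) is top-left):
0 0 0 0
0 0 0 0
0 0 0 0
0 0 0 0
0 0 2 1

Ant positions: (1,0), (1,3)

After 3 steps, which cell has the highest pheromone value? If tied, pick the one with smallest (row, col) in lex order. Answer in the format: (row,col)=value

Answer: (0,2)=1

Derivation:
Step 1: ant0:(1,0)->N->(0,0) | ant1:(1,3)->N->(0,3)
  grid max=1 at (0,0)
Step 2: ant0:(0,0)->E->(0,1) | ant1:(0,3)->S->(1,3)
  grid max=1 at (0,1)
Step 3: ant0:(0,1)->E->(0,2) | ant1:(1,3)->N->(0,3)
  grid max=1 at (0,2)
Final grid:
  0 0 1 1
  0 0 0 0
  0 0 0 0
  0 0 0 0
  0 0 0 0
Max pheromone 1 at (0,2)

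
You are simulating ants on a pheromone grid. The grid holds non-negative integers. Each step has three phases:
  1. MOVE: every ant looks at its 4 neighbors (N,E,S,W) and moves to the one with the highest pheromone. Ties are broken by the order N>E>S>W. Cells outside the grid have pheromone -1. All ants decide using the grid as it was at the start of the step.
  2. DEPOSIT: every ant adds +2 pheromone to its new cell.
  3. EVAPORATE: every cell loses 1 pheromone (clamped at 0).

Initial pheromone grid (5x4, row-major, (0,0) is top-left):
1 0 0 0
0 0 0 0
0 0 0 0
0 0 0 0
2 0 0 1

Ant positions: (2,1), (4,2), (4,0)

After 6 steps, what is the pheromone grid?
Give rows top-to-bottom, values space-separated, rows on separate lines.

After step 1: ants at (1,1),(4,3),(3,0)
  0 0 0 0
  0 1 0 0
  0 0 0 0
  1 0 0 0
  1 0 0 2
After step 2: ants at (0,1),(3,3),(4,0)
  0 1 0 0
  0 0 0 0
  0 0 0 0
  0 0 0 1
  2 0 0 1
After step 3: ants at (0,2),(4,3),(3,0)
  0 0 1 0
  0 0 0 0
  0 0 0 0
  1 0 0 0
  1 0 0 2
After step 4: ants at (0,3),(3,3),(4,0)
  0 0 0 1
  0 0 0 0
  0 0 0 0
  0 0 0 1
  2 0 0 1
After step 5: ants at (1,3),(4,3),(3,0)
  0 0 0 0
  0 0 0 1
  0 0 0 0
  1 0 0 0
  1 0 0 2
After step 6: ants at (0,3),(3,3),(4,0)
  0 0 0 1
  0 0 0 0
  0 0 0 0
  0 0 0 1
  2 0 0 1

0 0 0 1
0 0 0 0
0 0 0 0
0 0 0 1
2 0 0 1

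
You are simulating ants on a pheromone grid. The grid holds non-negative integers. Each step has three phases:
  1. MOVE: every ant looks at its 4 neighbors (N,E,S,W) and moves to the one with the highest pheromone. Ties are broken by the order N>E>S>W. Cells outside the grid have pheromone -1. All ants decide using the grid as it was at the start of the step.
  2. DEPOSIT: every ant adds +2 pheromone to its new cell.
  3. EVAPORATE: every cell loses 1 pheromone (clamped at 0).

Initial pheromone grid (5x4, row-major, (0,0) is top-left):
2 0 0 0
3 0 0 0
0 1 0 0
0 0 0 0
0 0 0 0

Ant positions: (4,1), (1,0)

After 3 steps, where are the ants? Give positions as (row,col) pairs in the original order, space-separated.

Step 1: ant0:(4,1)->N->(3,1) | ant1:(1,0)->N->(0,0)
  grid max=3 at (0,0)
Step 2: ant0:(3,1)->N->(2,1) | ant1:(0,0)->S->(1,0)
  grid max=3 at (1,0)
Step 3: ant0:(2,1)->N->(1,1) | ant1:(1,0)->N->(0,0)
  grid max=3 at (0,0)

(1,1) (0,0)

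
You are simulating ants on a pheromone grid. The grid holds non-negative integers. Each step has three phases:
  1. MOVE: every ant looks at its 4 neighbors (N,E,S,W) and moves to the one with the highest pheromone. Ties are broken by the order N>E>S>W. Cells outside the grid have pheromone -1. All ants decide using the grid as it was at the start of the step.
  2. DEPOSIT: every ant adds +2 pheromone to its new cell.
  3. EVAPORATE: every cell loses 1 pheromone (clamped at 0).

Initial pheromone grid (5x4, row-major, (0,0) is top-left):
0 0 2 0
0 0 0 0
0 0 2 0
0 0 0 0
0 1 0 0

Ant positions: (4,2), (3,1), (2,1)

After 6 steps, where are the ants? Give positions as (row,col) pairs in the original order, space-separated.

Step 1: ant0:(4,2)->W->(4,1) | ant1:(3,1)->S->(4,1) | ant2:(2,1)->E->(2,2)
  grid max=4 at (4,1)
Step 2: ant0:(4,1)->N->(3,1) | ant1:(4,1)->N->(3,1) | ant2:(2,2)->N->(1,2)
  grid max=3 at (3,1)
Step 3: ant0:(3,1)->S->(4,1) | ant1:(3,1)->S->(4,1) | ant2:(1,2)->S->(2,2)
  grid max=6 at (4,1)
Step 4: ant0:(4,1)->N->(3,1) | ant1:(4,1)->N->(3,1) | ant2:(2,2)->N->(1,2)
  grid max=5 at (3,1)
Step 5: ant0:(3,1)->S->(4,1) | ant1:(3,1)->S->(4,1) | ant2:(1,2)->S->(2,2)
  grid max=8 at (4,1)
Step 6: ant0:(4,1)->N->(3,1) | ant1:(4,1)->N->(3,1) | ant2:(2,2)->N->(1,2)
  grid max=7 at (3,1)

(3,1) (3,1) (1,2)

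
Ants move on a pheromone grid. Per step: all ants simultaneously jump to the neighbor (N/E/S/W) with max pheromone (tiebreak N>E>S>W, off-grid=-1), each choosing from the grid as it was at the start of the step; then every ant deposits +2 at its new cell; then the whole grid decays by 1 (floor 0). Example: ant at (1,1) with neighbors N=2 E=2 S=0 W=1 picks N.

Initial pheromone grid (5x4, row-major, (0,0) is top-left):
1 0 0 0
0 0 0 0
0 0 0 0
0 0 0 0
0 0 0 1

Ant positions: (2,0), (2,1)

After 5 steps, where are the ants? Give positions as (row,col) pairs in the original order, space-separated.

Step 1: ant0:(2,0)->N->(1,0) | ant1:(2,1)->N->(1,1)
  grid max=1 at (1,0)
Step 2: ant0:(1,0)->E->(1,1) | ant1:(1,1)->W->(1,0)
  grid max=2 at (1,0)
Step 3: ant0:(1,1)->W->(1,0) | ant1:(1,0)->E->(1,1)
  grid max=3 at (1,0)
Step 4: ant0:(1,0)->E->(1,1) | ant1:(1,1)->W->(1,0)
  grid max=4 at (1,0)
Step 5: ant0:(1,1)->W->(1,0) | ant1:(1,0)->E->(1,1)
  grid max=5 at (1,0)

(1,0) (1,1)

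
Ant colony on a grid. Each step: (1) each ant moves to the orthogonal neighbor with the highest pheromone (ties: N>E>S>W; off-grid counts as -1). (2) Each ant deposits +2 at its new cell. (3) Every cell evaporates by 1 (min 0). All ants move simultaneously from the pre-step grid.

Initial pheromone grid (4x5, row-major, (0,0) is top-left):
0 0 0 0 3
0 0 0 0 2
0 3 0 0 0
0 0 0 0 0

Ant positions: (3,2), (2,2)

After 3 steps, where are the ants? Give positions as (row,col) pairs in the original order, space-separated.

Step 1: ant0:(3,2)->N->(2,2) | ant1:(2,2)->W->(2,1)
  grid max=4 at (2,1)
Step 2: ant0:(2,2)->W->(2,1) | ant1:(2,1)->E->(2,2)
  grid max=5 at (2,1)
Step 3: ant0:(2,1)->E->(2,2) | ant1:(2,2)->W->(2,1)
  grid max=6 at (2,1)

(2,2) (2,1)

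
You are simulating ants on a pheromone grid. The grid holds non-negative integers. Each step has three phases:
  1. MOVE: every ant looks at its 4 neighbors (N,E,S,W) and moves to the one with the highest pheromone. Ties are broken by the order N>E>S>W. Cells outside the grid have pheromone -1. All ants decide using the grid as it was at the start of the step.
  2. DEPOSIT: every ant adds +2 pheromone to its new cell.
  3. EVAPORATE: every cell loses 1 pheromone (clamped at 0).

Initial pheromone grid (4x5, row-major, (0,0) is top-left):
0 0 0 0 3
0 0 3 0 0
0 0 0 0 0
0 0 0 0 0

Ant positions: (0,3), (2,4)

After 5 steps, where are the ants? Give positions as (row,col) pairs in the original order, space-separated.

Step 1: ant0:(0,3)->E->(0,4) | ant1:(2,4)->N->(1,4)
  grid max=4 at (0,4)
Step 2: ant0:(0,4)->S->(1,4) | ant1:(1,4)->N->(0,4)
  grid max=5 at (0,4)
Step 3: ant0:(1,4)->N->(0,4) | ant1:(0,4)->S->(1,4)
  grid max=6 at (0,4)
Step 4: ant0:(0,4)->S->(1,4) | ant1:(1,4)->N->(0,4)
  grid max=7 at (0,4)
Step 5: ant0:(1,4)->N->(0,4) | ant1:(0,4)->S->(1,4)
  grid max=8 at (0,4)

(0,4) (1,4)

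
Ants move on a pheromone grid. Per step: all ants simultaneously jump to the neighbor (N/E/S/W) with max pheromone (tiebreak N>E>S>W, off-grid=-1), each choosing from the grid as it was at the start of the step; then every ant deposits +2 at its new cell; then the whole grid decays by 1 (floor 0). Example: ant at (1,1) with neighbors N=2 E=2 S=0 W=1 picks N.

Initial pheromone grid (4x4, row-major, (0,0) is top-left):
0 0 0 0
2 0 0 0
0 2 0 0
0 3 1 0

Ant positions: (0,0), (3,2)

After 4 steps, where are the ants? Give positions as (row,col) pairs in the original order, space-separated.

Step 1: ant0:(0,0)->S->(1,0) | ant1:(3,2)->W->(3,1)
  grid max=4 at (3,1)
Step 2: ant0:(1,0)->N->(0,0) | ant1:(3,1)->N->(2,1)
  grid max=3 at (3,1)
Step 3: ant0:(0,0)->S->(1,0) | ant1:(2,1)->S->(3,1)
  grid max=4 at (3,1)
Step 4: ant0:(1,0)->N->(0,0) | ant1:(3,1)->N->(2,1)
  grid max=3 at (3,1)

(0,0) (2,1)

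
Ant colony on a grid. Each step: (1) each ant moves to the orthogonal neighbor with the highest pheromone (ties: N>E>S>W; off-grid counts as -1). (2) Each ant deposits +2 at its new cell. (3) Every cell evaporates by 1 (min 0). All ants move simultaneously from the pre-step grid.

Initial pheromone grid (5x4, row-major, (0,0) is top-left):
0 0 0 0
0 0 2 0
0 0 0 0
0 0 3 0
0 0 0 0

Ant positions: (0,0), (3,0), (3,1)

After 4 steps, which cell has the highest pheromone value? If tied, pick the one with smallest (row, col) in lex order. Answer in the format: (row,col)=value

Answer: (3,2)=3

Derivation:
Step 1: ant0:(0,0)->E->(0,1) | ant1:(3,0)->N->(2,0) | ant2:(3,1)->E->(3,2)
  grid max=4 at (3,2)
Step 2: ant0:(0,1)->E->(0,2) | ant1:(2,0)->N->(1,0) | ant2:(3,2)->N->(2,2)
  grid max=3 at (3,2)
Step 3: ant0:(0,2)->E->(0,3) | ant1:(1,0)->N->(0,0) | ant2:(2,2)->S->(3,2)
  grid max=4 at (3,2)
Step 4: ant0:(0,3)->S->(1,3) | ant1:(0,0)->E->(0,1) | ant2:(3,2)->N->(2,2)
  grid max=3 at (3,2)
Final grid:
  0 1 0 0
  0 0 0 1
  0 0 1 0
  0 0 3 0
  0 0 0 0
Max pheromone 3 at (3,2)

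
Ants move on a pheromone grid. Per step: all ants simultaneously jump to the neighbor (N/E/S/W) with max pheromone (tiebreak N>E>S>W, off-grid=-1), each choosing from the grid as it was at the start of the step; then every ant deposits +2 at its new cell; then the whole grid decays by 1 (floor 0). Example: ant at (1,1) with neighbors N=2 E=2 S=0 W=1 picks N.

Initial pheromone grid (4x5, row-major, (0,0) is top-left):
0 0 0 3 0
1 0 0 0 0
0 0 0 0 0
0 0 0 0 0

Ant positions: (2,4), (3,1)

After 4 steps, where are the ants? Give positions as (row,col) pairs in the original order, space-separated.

Step 1: ant0:(2,4)->N->(1,4) | ant1:(3,1)->N->(2,1)
  grid max=2 at (0,3)
Step 2: ant0:(1,4)->N->(0,4) | ant1:(2,1)->N->(1,1)
  grid max=1 at (0,3)
Step 3: ant0:(0,4)->W->(0,3) | ant1:(1,1)->N->(0,1)
  grid max=2 at (0,3)
Step 4: ant0:(0,3)->E->(0,4) | ant1:(0,1)->E->(0,2)
  grid max=1 at (0,2)

(0,4) (0,2)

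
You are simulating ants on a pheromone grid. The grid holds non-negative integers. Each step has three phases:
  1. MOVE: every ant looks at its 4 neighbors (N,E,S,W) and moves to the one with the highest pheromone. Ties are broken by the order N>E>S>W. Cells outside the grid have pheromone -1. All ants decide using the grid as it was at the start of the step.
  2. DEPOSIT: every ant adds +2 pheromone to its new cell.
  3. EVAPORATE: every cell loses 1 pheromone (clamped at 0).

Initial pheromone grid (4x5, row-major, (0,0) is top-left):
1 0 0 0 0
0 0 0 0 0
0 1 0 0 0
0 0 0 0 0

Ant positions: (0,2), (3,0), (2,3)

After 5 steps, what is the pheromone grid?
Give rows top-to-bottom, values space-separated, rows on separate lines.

After step 1: ants at (0,3),(2,0),(1,3)
  0 0 0 1 0
  0 0 0 1 0
  1 0 0 0 0
  0 0 0 0 0
After step 2: ants at (1,3),(1,0),(0,3)
  0 0 0 2 0
  1 0 0 2 0
  0 0 0 0 0
  0 0 0 0 0
After step 3: ants at (0,3),(0,0),(1,3)
  1 0 0 3 0
  0 0 0 3 0
  0 0 0 0 0
  0 0 0 0 0
After step 4: ants at (1,3),(0,1),(0,3)
  0 1 0 4 0
  0 0 0 4 0
  0 0 0 0 0
  0 0 0 0 0
After step 5: ants at (0,3),(0,2),(1,3)
  0 0 1 5 0
  0 0 0 5 0
  0 0 0 0 0
  0 0 0 0 0

0 0 1 5 0
0 0 0 5 0
0 0 0 0 0
0 0 0 0 0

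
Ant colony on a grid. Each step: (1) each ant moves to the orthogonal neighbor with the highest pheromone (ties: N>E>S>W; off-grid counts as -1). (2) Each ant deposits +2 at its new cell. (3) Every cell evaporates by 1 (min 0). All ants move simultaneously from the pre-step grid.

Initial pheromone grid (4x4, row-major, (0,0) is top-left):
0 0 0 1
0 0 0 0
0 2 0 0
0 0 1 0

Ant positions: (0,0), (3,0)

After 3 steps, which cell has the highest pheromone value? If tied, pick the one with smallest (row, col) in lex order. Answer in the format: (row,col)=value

Answer: (0,3)=1

Derivation:
Step 1: ant0:(0,0)->E->(0,1) | ant1:(3,0)->N->(2,0)
  grid max=1 at (0,1)
Step 2: ant0:(0,1)->E->(0,2) | ant1:(2,0)->E->(2,1)
  grid max=2 at (2,1)
Step 3: ant0:(0,2)->E->(0,3) | ant1:(2,1)->N->(1,1)
  grid max=1 at (0,3)
Final grid:
  0 0 0 1
  0 1 0 0
  0 1 0 0
  0 0 0 0
Max pheromone 1 at (0,3)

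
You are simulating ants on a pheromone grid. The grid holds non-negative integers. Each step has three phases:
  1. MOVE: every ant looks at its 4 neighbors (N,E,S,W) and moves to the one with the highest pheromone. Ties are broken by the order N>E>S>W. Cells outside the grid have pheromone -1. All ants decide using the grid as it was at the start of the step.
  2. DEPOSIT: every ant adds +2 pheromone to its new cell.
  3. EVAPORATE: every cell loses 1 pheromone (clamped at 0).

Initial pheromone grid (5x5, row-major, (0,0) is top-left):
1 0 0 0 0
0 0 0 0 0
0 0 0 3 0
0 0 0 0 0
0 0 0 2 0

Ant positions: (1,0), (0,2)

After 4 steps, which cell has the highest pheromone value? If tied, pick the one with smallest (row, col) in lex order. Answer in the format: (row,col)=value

Step 1: ant0:(1,0)->N->(0,0) | ant1:(0,2)->E->(0,3)
  grid max=2 at (0,0)
Step 2: ant0:(0,0)->E->(0,1) | ant1:(0,3)->E->(0,4)
  grid max=1 at (0,0)
Step 3: ant0:(0,1)->W->(0,0) | ant1:(0,4)->S->(1,4)
  grid max=2 at (0,0)
Step 4: ant0:(0,0)->E->(0,1) | ant1:(1,4)->N->(0,4)
  grid max=1 at (0,0)
Final grid:
  1 1 0 0 1
  0 0 0 0 0
  0 0 0 0 0
  0 0 0 0 0
  0 0 0 0 0
Max pheromone 1 at (0,0)

Answer: (0,0)=1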